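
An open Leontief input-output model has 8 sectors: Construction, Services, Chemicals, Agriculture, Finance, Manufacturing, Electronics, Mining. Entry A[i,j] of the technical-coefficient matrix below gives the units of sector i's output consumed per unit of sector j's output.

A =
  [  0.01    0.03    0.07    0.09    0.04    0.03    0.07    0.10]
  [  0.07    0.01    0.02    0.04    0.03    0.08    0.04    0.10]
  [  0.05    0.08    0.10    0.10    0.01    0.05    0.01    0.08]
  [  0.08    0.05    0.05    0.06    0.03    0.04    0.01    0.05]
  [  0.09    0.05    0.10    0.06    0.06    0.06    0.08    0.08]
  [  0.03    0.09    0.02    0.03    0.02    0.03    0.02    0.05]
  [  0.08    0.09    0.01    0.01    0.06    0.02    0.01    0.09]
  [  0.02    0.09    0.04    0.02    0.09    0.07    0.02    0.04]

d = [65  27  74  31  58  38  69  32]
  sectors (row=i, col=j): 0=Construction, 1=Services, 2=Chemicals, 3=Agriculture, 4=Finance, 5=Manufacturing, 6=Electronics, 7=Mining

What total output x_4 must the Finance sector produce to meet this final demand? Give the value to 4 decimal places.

Form M = I − A:
  [  0.99   -0.03   -0.07   -0.09   -0.04   -0.03   -0.07   -0.10]
  [ -0.07    0.99   -0.02   -0.04   -0.03   -0.08   -0.04   -0.10]
  [ -0.05   -0.08    0.90   -0.10   -0.01   -0.05   -0.01   -0.08]
  [ -0.08   -0.05   -0.05    0.94   -0.03   -0.04   -0.01   -0.05]
  [ -0.09   -0.05   -0.10   -0.06    0.94   -0.06   -0.08   -0.08]
  [ -0.03   -0.09   -0.02   -0.03   -0.02    0.97   -0.02   -0.05]
  [ -0.08   -0.09   -0.01   -0.01   -0.06   -0.02    0.99   -0.09]
  [ -0.02   -0.09   -0.04   -0.02   -0.09   -0.07   -0.02    0.96]
Leontief inverse L = M⁻¹:
  [  1.0505    0.0787    0.1079    0.1265    0.0741    0.0671    0.0902    0.1513]
  [  0.0995    1.0527    0.0514    0.0709    0.0607    0.1109    0.0609    0.1445]
  [  0.0904    0.1281    1.1421    0.1444    0.0418    0.0913    0.0325    0.1368]
  [  0.1105    0.0863    0.0838    1.0952    0.0560    0.0710    0.0311    0.0958]
  [  0.1403    0.1118    0.1526    0.1127    1.1026    0.1076    0.1115    0.1528]
  [  0.0551    0.1170    0.0421    0.0533    0.0412    1.0561    0.0360    0.0860]
  [  0.1107    0.1251    0.0427    0.0420    0.0909    0.0546    1.0351    0.1378]
  [  0.0568    0.1291    0.0747    0.0534    0.1184    0.1053    0.0442    1.0895]
Total output x = L · d:
  x_0 = 1.0505·65 + 0.0787·27 + 0.1079·74 + 0.1265·31 + 0.0741·58 + 0.0671·38 + 0.0902·69 + 0.1513·32 = 100.2274
  x_1 = 0.0995·65 + 1.0527·27 + 0.0514·74 + 0.0709·31 + 0.0607·58 + 0.1109·38 + 0.0609·69 + 0.1445·32 = 57.4506
  x_2 = 0.0904·65 + 0.1281·27 + 1.1421·74 + 0.1444·31 + 0.0418·58 + 0.0913·38 + 0.0325·69 + 0.1368·32 = 110.8463
  x_3 = 0.1105·65 + 0.0863·27 + 0.0838·74 + 1.0952·31 + 0.0560·58 + 0.0710·38 + 0.0311·69 + 0.0958·32 = 60.8184
  x_4 = 0.1403·65 + 0.1118·27 + 0.1526·74 + 0.1127·31 + 1.1026·58 + 0.1076·38 + 0.1115·69 + 0.1528·32 = 107.5436
  x_5 = 0.0551·65 + 0.1170·27 + 0.0421·74 + 0.0533·31 + 0.0412·58 + 1.0561·38 + 0.0360·69 + 0.0860·32 = 59.2691
  x_6 = 0.1107·65 + 0.1251·27 + 0.0427·74 + 0.0420·31 + 0.0909·58 + 0.0546·38 + 1.0351·69 + 0.1378·32 = 98.2083
  x_7 = 0.0568·65 + 0.1291·27 + 0.0747·74 + 0.0534·31 + 0.1184·58 + 0.1053·38 + 0.0442·69 + 1.0895·32 = 63.1430

107.5436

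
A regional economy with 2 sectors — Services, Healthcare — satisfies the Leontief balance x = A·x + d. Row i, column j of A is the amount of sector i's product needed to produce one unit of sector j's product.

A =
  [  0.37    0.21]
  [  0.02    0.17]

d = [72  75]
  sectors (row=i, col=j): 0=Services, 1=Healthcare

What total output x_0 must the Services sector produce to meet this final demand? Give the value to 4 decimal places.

Form M = I − A:
  [  0.63   -0.21]
  [ -0.02    0.83]
Leontief inverse L = M⁻¹:
  [  1.6002    0.4049]
  [  0.0386    1.2146]
Total output x = L · d:
  x_0 = 1.6002·72 + 0.4049·75 = 145.5755
  x_1 = 0.0386·72 + 1.2146·75 = 93.8693

145.5755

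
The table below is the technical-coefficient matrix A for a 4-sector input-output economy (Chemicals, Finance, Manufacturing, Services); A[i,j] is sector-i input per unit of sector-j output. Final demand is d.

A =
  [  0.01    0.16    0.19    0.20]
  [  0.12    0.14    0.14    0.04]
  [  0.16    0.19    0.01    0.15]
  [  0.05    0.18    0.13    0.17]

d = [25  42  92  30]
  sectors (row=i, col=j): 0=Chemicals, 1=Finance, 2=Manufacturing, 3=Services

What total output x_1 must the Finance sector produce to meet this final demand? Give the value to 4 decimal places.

85.8851

Form M = I − A:
  [  0.99   -0.16   -0.19   -0.20]
  [ -0.12    0.86   -0.14   -0.04]
  [ -0.16   -0.19    0.99   -0.15]
  [ -0.05   -0.18   -0.13    0.83]
Leontief inverse L = M⁻¹:
  [  1.1196    0.3482    0.3091    0.3424]
  [  0.2026    1.2860    0.2410    0.1544]
  [  0.2425    0.3570    1.1442    0.2824]
  [  0.1494    0.3558    0.2501    1.3032]
Total output x = L · d:
  x_0 = 1.1196·25 + 0.3482·42 + 0.3091·92 + 0.3424·30 = 81.3222
  x_1 = 0.2026·25 + 1.2860·42 + 0.2410·92 + 0.1544·30 = 85.8851
  x_2 = 0.2425·25 + 0.3570·42 + 1.1442·92 + 0.2824·30 = 134.7949
  x_3 = 0.1494·25 + 0.3558·42 + 0.2501·92 + 1.3032·30 = 80.7817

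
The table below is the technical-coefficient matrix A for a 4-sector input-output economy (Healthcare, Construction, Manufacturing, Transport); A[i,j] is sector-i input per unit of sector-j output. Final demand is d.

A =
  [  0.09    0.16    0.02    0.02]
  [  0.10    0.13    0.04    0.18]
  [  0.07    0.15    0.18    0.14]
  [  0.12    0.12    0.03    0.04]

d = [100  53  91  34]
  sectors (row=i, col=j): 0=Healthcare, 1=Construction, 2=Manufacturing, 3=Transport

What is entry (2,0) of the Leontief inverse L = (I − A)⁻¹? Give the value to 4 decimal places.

Form M = I − A:
  [  0.91   -0.16   -0.02   -0.02]
  [ -0.10    0.87   -0.04   -0.18]
  [ -0.07   -0.15    0.82   -0.14]
  [ -0.12   -0.12   -0.03    0.96]
Leontief inverse L = M⁻¹:
  [  1.1364    0.2261    0.0414    0.0721]
  [  0.1727    1.2275    0.0730    0.2444]
  [  0.1574    0.2763    1.2455    0.2367]
  [  0.1686    0.1903    0.0532    1.0886]
Total output x = L · d:
  x_0 = 1.1364·100 + 0.2261·53 + 0.0414·91 + 0.0721·34 = 131.8432
  x_1 = 0.1727·100 + 1.2275·53 + 0.0730·91 + 0.2444·34 = 97.2867
  x_2 = 0.1574·100 + 0.2763·53 + 1.2455·91 + 0.2367·34 = 151.7733
  x_3 = 0.1686·100 + 0.1903·53 + 0.0532·91 + 1.0886·34 = 68.8008

L[2,0] = 0.1574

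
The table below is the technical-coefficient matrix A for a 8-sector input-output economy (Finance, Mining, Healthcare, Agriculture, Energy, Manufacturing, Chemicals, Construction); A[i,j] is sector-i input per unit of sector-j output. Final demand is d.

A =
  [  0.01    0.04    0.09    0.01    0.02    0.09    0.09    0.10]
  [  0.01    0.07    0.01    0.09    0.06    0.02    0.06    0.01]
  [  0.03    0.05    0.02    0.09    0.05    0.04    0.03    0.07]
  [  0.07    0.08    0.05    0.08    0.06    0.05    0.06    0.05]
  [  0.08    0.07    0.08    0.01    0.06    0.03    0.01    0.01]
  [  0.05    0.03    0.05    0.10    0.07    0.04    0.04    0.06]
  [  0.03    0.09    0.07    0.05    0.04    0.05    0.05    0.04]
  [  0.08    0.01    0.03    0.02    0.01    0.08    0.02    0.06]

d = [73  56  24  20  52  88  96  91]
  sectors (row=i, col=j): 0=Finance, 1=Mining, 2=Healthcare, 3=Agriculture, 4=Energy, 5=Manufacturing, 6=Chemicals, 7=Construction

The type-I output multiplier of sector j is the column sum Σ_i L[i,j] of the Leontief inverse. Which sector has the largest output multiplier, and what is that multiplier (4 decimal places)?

Form M = I − A:
  [  0.99   -0.04   -0.09   -0.01   -0.02   -0.09   -0.09   -0.10]
  [ -0.01    0.93   -0.01   -0.09   -0.06   -0.02   -0.06   -0.01]
  [ -0.03   -0.05    0.98   -0.09   -0.05   -0.04   -0.03   -0.07]
  [ -0.07   -0.08   -0.05    0.92   -0.06   -0.05   -0.06   -0.05]
  [ -0.08   -0.07   -0.08   -0.01    0.94   -0.03   -0.01   -0.01]
  [ -0.05   -0.03   -0.05   -0.10   -0.07    0.96   -0.04   -0.06]
  [ -0.03   -0.09   -0.07   -0.05   -0.04   -0.05    0.95   -0.04]
  [ -0.08   -0.01   -0.03   -0.02   -0.01   -0.08   -0.02    0.94]
Leontief inverse L = M⁻¹:
  [  1.0440    0.0774    0.1231    0.0548    0.0532    0.1269    0.1199    0.1377]
  [  0.0356    1.1062    0.0375    0.1234    0.0885    0.0443    0.0857    0.0323]
  [  0.0615    0.0850    1.0507    0.1258    0.0795    0.0717    0.0583    0.1003]
  [  0.1067    0.1275    0.0912    1.1278    0.0992    0.0910    0.0991    0.0906]
  [  0.1024    0.1016    0.1081    0.0426    1.0872    0.0576    0.0369    0.0391]
  [  0.0862    0.0712    0.0875    0.1408    0.1044    1.0773    0.0728    0.0969]
  [  0.0597    0.1297    0.1012    0.0933    0.0738    0.0820    1.0813    0.0723]
  [  0.1032    0.0337    0.0571    0.0484    0.0321    0.1095    0.0447    1.0912]
Total output x = L · d:
  x_0 = 1.0440·73 + 0.0774·56 + 0.1231·24 + 0.0548·20 + 0.0532·52 + 0.1269·88 + 0.1199·96 + 0.1377·91 = 122.5736
  x_1 = 0.0356·73 + 1.1062·56 + 0.0375·24 + 0.1234·20 + 0.0885·52 + 0.0443·88 + 0.0857·96 + 0.0323·91 = 87.5826
  x_2 = 0.0615·73 + 0.0850·56 + 1.0507·24 + 0.1258·20 + 0.0795·52 + 0.0717·88 + 0.0583·96 + 0.1003·91 = 62.1546
  x_3 = 0.1067·73 + 0.1275·56 + 0.0912·24 + 1.1278·20 + 0.0992·52 + 0.0910·88 + 0.0991·96 + 0.0906·91 = 70.5965
  x_4 = 0.1024·73 + 0.1016·56 + 0.1081·24 + 0.0426·20 + 1.0872·52 + 0.0576·88 + 0.0369·96 + 0.0391·91 = 85.3109
  x_5 = 0.0862·73 + 0.0712·56 + 0.0875·24 + 0.1408·20 + 0.1044·52 + 1.0773·88 + 0.0728·96 + 0.0969·91 = 131.2382
  x_6 = 0.0597·73 + 0.1297·56 + 0.1012·24 + 0.0933·20 + 0.0738·52 + 0.0820·88 + 1.0813·96 + 0.0723·91 = 137.3483
  x_7 = 0.1032·73 + 0.0337·56 + 0.0571·24 + 0.0484·20 + 0.0321·52 + 0.1095·88 + 0.0447·96 + 1.0912·91 = 126.6568
Output multipliers (column sums of L):
  Finance: 1.5992
  Mining: 1.7322
  Healthcare: 1.6564
  Agriculture: 1.7569
  Energy: 1.6180
  Manufacturing: 1.6604
  Chemicals: 1.5987
  Construction: 1.6604

Agriculture (1.7569)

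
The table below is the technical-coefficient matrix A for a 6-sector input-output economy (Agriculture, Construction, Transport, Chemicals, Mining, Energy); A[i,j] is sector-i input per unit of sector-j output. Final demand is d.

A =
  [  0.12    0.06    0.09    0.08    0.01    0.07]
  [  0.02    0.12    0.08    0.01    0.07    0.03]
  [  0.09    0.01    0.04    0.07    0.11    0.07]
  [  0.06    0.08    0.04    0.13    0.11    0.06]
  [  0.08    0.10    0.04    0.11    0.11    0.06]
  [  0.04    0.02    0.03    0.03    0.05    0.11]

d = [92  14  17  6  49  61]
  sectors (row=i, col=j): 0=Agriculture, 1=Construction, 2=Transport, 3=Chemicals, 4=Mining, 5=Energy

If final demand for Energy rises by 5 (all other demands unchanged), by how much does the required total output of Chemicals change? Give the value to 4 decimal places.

0.5633

Form M = I − A:
  [  0.88   -0.06   -0.09   -0.08   -0.01   -0.07]
  [ -0.02    0.88   -0.08   -0.01   -0.07   -0.03]
  [ -0.09   -0.01    0.96   -0.07   -0.11   -0.07]
  [ -0.06   -0.08   -0.04    0.87   -0.11   -0.06]
  [ -0.08   -0.10   -0.04   -0.11    0.89   -0.06]
  [ -0.04   -0.02   -0.03   -0.03   -0.05    0.89]
Leontief inverse L = M⁻¹:
  [  1.1718    0.1028    0.1301    0.1311    0.0602    0.1188]
  [  0.0539    1.1597    0.1102    0.0438    0.1144    0.0627]
  [  0.1395    0.0539    1.0747    0.1242    0.1605    0.1165]
  [  0.1143    0.1399    0.0830    1.1944    0.1765    0.1127]
  [  0.1365    0.1624    0.0862    0.1740    1.1765    0.1140]
  [  0.0701    0.0463    0.0522    0.0611    0.0827    1.1445]
Total output x = L · d:
  x_0 = 1.1718·92 + 0.1028·14 + 0.1301·17 + 0.1311·6 + 0.0602·49 + 0.1188·61 = 122.4407
  x_1 = 0.0539·92 + 1.1597·14 + 0.1102·17 + 0.0438·6 + 0.1144·49 + 0.0627·61 = 32.7540
  x_2 = 0.1395·92 + 0.0539·14 + 1.0747·17 + 0.1242·6 + 0.1605·49 + 0.1165·61 = 47.5794
  x_3 = 0.1143·92 + 0.1399·14 + 0.0830·17 + 1.1944·6 + 0.1765·49 + 0.1127·61 = 36.5711
  x_4 = 0.1365·92 + 0.1624·14 + 0.0862·17 + 0.1740·6 + 1.1765·49 + 0.1140·61 = 81.9435
  x_5 = 0.0701·92 + 0.0463·14 + 0.0522·17 + 0.0611·6 + 0.0827·49 + 1.1445·61 = 82.2184
Δx_3 = L[3,5] · Δd_5 = 0.1127 · 5 = 0.5633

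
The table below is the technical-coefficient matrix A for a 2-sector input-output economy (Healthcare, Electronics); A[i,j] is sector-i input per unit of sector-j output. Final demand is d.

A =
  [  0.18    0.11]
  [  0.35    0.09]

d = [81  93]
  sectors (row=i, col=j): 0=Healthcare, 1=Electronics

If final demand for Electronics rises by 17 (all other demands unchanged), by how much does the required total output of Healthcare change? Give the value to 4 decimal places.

Form M = I − A:
  [  0.82   -0.11]
  [ -0.35    0.91]
Leontief inverse L = M⁻¹:
  [  1.2859    0.1554]
  [  0.4946    1.1587]
Total output x = L · d:
  x_0 = 1.2859·81 + 0.1554·93 = 118.6096
  x_1 = 0.4946·81 + 1.1587·93 = 147.8169
Δx_0 = L[0,1] · Δd_1 = 0.1554 · 17 = 2.6424

2.6424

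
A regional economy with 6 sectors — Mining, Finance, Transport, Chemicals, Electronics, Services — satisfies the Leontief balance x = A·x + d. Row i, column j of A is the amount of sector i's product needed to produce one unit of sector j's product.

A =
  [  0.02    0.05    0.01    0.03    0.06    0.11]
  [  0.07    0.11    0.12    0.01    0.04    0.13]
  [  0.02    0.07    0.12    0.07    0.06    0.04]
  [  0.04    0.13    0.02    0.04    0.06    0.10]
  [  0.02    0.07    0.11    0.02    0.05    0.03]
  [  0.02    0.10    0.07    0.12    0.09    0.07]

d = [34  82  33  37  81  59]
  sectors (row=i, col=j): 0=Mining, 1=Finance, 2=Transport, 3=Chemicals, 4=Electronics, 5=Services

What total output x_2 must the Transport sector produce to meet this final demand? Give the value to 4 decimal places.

67.3223

Form M = I − A:
  [  0.98   -0.05   -0.01   -0.03   -0.06   -0.11]
  [ -0.07    0.89   -0.12   -0.01   -0.04   -0.13]
  [ -0.02   -0.07    0.88   -0.07   -0.06   -0.04]
  [ -0.04   -0.13   -0.02    0.96   -0.06   -0.10]
  [ -0.02   -0.07   -0.11   -0.02    0.95   -0.03]
  [ -0.02   -0.10   -0.07   -0.12   -0.09    0.93]
Leontief inverse L = M⁻¹:
  [  1.0353    0.0939    0.0488    0.0571    0.0899    0.1467]
  [  0.0962    1.1808    0.1900    0.0552    0.0896    0.1934]
  [  0.0409    0.1269    1.1755    0.1012    0.0968    0.0872]
  [  0.0643    0.1917    0.0761    1.0728    0.0995    0.1562]
  [  0.0365    0.1132    0.1570    0.0446    1.0787    0.0665]
  [  0.0475    0.1742    0.1350    0.1575    0.1361    1.1324]
Total output x = L · d:
  x_0 = 1.0353·34 + 0.0939·82 + 0.0488·33 + 0.0571·37 + 0.0899·81 + 0.1467·59 = 62.5611
  x_1 = 0.0962·34 + 1.1808·82 + 0.1900·33 + 0.0552·37 + 0.0896·81 + 0.1934·59 = 127.0790
  x_2 = 0.0409·34 + 0.1269·82 + 1.1755·33 + 0.1012·37 + 0.0968·81 + 0.0872·59 = 67.3223
  x_3 = 0.0643·34 + 0.1917·82 + 0.0761·33 + 1.0728·37 + 0.0995·81 + 0.1562·59 = 77.3856
  x_4 = 0.0365·34 + 0.1132·82 + 0.1570·33 + 0.0446·37 + 1.0787·81 + 0.0665·59 = 108.6531
  x_5 = 0.0475·34 + 0.1742·82 + 0.1350·33 + 0.1575·37 + 0.1361·81 + 1.1324·59 = 104.0180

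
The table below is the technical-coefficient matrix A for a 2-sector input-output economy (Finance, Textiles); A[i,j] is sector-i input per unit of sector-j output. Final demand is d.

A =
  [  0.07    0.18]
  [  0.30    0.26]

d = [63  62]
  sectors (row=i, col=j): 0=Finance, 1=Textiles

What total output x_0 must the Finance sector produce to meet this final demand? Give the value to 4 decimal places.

Form M = I − A:
  [  0.93   -0.18]
  [ -0.30    0.74]
Leontief inverse L = M⁻¹:
  [  1.1668    0.2838]
  [  0.4730    1.4664]
Total output x = L · d:
  x_0 = 1.1668·63 + 0.2838·62 = 91.1069
  x_1 = 0.4730·63 + 1.4664·62 = 120.7190

91.1069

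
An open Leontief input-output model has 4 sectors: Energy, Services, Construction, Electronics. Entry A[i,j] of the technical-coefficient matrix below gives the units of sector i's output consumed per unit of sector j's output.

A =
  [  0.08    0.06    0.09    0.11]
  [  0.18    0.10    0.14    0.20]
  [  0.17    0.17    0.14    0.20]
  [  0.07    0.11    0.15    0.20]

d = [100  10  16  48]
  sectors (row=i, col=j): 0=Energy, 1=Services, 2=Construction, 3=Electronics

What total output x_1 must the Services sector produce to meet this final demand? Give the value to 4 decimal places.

71.9130

Form M = I − A:
  [  0.92   -0.06   -0.09   -0.11]
  [ -0.18    0.90   -0.14   -0.20]
  [ -0.17   -0.17    0.86   -0.20]
  [ -0.07   -0.11   -0.15    0.80]
Leontief inverse L = M⁻¹:
  [  1.1682    0.1431    0.1880    0.2434]
  [  0.3350    1.2460    0.3140    0.4361]
  [  0.3467    0.3318    1.3341    0.4642]
  [  0.2133    0.2461    0.3098    1.4183]
Total output x = L · d:
  x_0 = 1.1682·100 + 0.1431·10 + 0.1880·16 + 0.2434·48 = 132.9467
  x_1 = 0.3350·100 + 1.2460·10 + 0.3140·16 + 0.4361·48 = 71.9130
  x_2 = 0.3467·100 + 0.3318·10 + 1.3341·16 + 0.4642·48 = 81.6174
  x_3 = 0.2133·100 + 0.2461·10 + 0.3098·16 + 1.4183·48 = 96.8241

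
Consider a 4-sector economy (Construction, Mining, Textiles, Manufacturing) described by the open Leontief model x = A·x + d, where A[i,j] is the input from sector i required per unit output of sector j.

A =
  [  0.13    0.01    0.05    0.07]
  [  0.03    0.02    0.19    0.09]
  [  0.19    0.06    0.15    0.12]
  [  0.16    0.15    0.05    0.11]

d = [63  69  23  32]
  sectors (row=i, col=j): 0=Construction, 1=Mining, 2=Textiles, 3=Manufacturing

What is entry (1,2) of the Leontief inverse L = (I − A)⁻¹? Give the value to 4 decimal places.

Form M = I − A:
  [  0.87   -0.01   -0.05   -0.07]
  [ -0.03    0.98   -0.19   -0.09]
  [ -0.19   -0.06    0.85   -0.12]
  [ -0.16   -0.15   -0.05    0.89]
Leontief inverse L = M⁻¹:
  [  1.1888    0.0338    0.0839    0.1082]
  [  0.1195    1.0602    0.2529    0.1507]
  [  0.3096    0.1093    1.2310    0.2014]
  [  0.2513    0.1909    0.1269    1.1798]
Total output x = L · d:
  x_0 = 1.1888·63 + 0.0338·69 + 0.0839·23 + 0.1082·32 = 82.6215
  x_1 = 0.1195·63 + 1.0602·69 + 0.2529·23 + 0.1507·32 = 91.3192
  x_2 = 0.3096·63 + 0.1093·69 + 1.2310·23 + 0.2014·32 = 61.8092
  x_3 = 0.2513·63 + 0.1909·69 + 0.1269·23 + 1.1798·32 = 69.6717

L[1,2] = 0.2529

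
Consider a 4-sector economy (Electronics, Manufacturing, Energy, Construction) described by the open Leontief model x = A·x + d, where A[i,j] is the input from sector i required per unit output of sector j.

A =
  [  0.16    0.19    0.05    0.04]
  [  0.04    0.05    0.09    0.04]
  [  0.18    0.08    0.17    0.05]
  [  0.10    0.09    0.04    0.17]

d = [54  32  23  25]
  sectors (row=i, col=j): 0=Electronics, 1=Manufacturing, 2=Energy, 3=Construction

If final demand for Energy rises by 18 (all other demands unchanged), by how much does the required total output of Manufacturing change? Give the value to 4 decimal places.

Form M = I − A:
  [  0.84   -0.19   -0.05   -0.04]
  [ -0.04    0.95   -0.09   -0.04]
  [ -0.18   -0.08    0.83   -0.05]
  [ -0.10   -0.09   -0.04    0.83]
Leontief inverse L = M⁻¹:
  [  1.2353    0.2635    0.1068    0.0787]
  [  0.0864    1.0866    0.1261    0.0641]
  [  0.2866    0.1714    1.2453    0.0971]
  [  0.1720    0.1578    0.0866    1.2259]
Total output x = L · d:
  x_0 = 1.2353·54 + 0.2635·32 + 0.1068·23 + 0.0787·25 = 79.5589
  x_1 = 0.0864·54 + 1.0866·32 + 0.1261·23 + 0.0641·25 = 43.9412
  x_2 = 0.2866·54 + 0.1714·32 + 1.2453·23 + 0.0971·25 = 52.0299
  x_3 = 0.1720·54 + 0.1578·32 + 0.0866·23 + 1.2259·25 = 46.9781
Δx_1 = L[1,2] · Δd_2 = 0.1261 · 18 = 2.2702

2.2702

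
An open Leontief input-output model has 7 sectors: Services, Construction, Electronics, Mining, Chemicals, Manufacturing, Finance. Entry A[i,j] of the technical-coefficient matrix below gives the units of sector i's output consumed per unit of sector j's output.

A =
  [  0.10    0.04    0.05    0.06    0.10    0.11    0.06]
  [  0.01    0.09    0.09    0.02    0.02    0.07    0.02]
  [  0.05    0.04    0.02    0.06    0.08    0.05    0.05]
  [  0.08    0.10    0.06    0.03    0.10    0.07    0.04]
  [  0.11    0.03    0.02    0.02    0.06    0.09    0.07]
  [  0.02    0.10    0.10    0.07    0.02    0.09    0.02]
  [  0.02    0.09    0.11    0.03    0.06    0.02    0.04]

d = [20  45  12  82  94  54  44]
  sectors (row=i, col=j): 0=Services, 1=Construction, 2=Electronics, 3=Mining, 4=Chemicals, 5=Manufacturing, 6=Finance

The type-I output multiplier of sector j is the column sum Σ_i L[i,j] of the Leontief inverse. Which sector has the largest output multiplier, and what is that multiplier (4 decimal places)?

Form M = I − A:
  [  0.90   -0.04   -0.05   -0.06   -0.10   -0.11   -0.06]
  [ -0.01    0.91   -0.09   -0.02   -0.02   -0.07   -0.02]
  [ -0.05   -0.04    0.98   -0.06   -0.08   -0.05   -0.05]
  [ -0.08   -0.10   -0.06    0.97   -0.10   -0.07   -0.04]
  [ -0.11   -0.03   -0.02   -0.02    0.94   -0.09   -0.07]
  [ -0.02   -0.10   -0.10   -0.07   -0.02    0.91   -0.02]
  [ -0.02   -0.09   -0.11   -0.03   -0.06   -0.02    0.96]
Leontief inverse L = M⁻¹:
  [  1.1520    0.1006    0.1065    0.0990    0.1544    0.1779    0.0987]
  [  0.0322    1.1276    0.1241    0.0428    0.0473    0.1063    0.0394]
  [  0.0852    0.0812    1.0579    0.0839    0.1166    0.0943    0.0761]
  [  0.1248    0.1538    0.1103    1.0634    0.1466    0.1309    0.0745]
  [  0.1491    0.0769    0.0660    0.0510    1.1018    0.1427    0.0998]
  [  0.0522    0.1514    0.1454    0.1002    0.0590    1.1394    0.0462]
  [  0.0511    0.1299    0.1457    0.0542    0.0957    0.0612    1.0657]
Total output x = L · d:
  x_0 = 1.1520·20 + 0.1006·45 + 0.1065·12 + 0.0990·82 + 0.1544·94 + 0.1779·54 + 0.0987·44 = 65.4202
  x_1 = 0.0322·20 + 1.1276·45 + 0.1241·12 + 0.0428·82 + 0.0473·94 + 0.1063·54 + 0.0394·44 = 68.3051
  x_2 = 0.0852·20 + 0.0812·45 + 1.0579·12 + 0.0839·82 + 0.1166·94 + 0.0943·54 + 0.0761·44 = 44.3393
  x_3 = 0.1248·20 + 0.1538·45 + 0.1103·12 + 1.0634·82 + 0.1466·94 + 0.1309·54 + 0.0745·44 = 122.0694
  x_4 = 0.1491·20 + 0.0769·45 + 0.0660·12 + 0.0510·82 + 1.1018·94 + 0.1427·54 + 0.0998·44 = 127.0792
  x_5 = 0.0522·20 + 0.1514·45 + 0.1454·12 + 0.1002·82 + 0.0590·94 + 1.1394·54 + 0.0462·44 = 86.9278
  x_6 = 0.0511·20 + 0.1299·45 + 0.1457·12 + 0.0542·82 + 0.0957·94 + 0.0612·54 + 1.0657·44 = 72.2485
Output multipliers (column sums of L):
  Services: 1.6466
  Construction: 1.8214
  Electronics: 1.7558
  Mining: 1.4945
  Chemicals: 1.7214
  Manufacturing: 1.8527
  Finance: 1.5004

Manufacturing (1.8527)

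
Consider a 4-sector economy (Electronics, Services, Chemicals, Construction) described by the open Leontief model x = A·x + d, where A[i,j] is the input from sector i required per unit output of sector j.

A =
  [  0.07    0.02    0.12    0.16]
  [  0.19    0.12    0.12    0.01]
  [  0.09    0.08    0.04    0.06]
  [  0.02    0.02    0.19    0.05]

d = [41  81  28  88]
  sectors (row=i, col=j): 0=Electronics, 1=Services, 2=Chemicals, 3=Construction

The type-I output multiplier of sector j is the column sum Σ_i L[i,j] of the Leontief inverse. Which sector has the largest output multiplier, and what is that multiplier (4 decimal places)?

Chemicals (1.6886)

Form M = I − A:
  [  0.93   -0.02   -0.12   -0.16]
  [ -0.19    0.88   -0.12   -0.01]
  [ -0.09   -0.08    0.96   -0.06]
  [ -0.02   -0.02   -0.19    0.95]
Leontief inverse L = M⁻¹:
  [  1.1068    0.0463    0.1834    0.1985]
  [  0.2571    1.1611    0.1906    0.0676]
  [  0.1286    0.1040    1.0889    0.0915]
  [  0.0544    0.0462    0.2256    1.0765]
Total output x = L · d:
  x_0 = 1.1068·41 + 0.0463·81 + 0.1834·28 + 0.1985·88 = 71.7316
  x_1 = 0.2571·41 + 1.1611·81 + 0.1906·28 + 0.0676·88 = 115.8724
  x_2 = 0.1286·41 + 0.1040·81 + 1.0889·28 + 0.0915·88 = 52.2368
  x_3 = 0.0544·41 + 0.0462·81 + 0.2256·28 + 1.0765·88 = 107.0285
Output multipliers (column sums of L):
  Electronics: 1.5469
  Services: 1.3576
  Chemicals: 1.6886
  Construction: 1.4341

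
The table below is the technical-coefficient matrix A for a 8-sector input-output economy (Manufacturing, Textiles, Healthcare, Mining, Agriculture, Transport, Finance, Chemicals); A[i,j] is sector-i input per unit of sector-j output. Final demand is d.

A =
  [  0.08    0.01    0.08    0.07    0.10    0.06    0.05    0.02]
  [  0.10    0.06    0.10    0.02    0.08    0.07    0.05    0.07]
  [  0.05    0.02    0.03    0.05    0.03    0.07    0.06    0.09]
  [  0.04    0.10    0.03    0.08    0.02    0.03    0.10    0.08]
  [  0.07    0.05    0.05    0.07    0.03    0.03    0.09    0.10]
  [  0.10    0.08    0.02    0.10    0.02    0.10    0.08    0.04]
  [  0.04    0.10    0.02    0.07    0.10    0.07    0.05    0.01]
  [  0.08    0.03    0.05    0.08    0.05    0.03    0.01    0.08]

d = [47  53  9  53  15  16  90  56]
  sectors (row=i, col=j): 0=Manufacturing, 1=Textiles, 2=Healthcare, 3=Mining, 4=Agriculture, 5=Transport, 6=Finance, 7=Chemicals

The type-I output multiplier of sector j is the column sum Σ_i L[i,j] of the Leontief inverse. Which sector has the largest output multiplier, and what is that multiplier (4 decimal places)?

Form M = I − A:
  [  0.92   -0.01   -0.08   -0.07   -0.10   -0.06   -0.05   -0.02]
  [ -0.10    0.94   -0.10   -0.02   -0.08   -0.07   -0.05   -0.07]
  [ -0.05   -0.02    0.97   -0.05   -0.03   -0.07   -0.06   -0.09]
  [ -0.04   -0.10   -0.03    0.92   -0.02   -0.03   -0.10   -0.08]
  [ -0.07   -0.05   -0.05   -0.07    0.97   -0.03   -0.09   -0.10]
  [ -0.10   -0.08   -0.02   -0.10   -0.02    0.90   -0.08   -0.04]
  [ -0.04   -0.10   -0.02   -0.07   -0.10   -0.07    0.95   -0.01]
  [ -0.08   -0.03   -0.05   -0.08   -0.05   -0.03   -0.01    0.92]
Leontief inverse L = M⁻¹:
  [  1.1401    0.0599    0.1202    0.1324    0.1462    0.1102    0.1086    0.0745]
  [  0.1742    1.1131    0.1509    0.0904    0.1374    0.1307    0.1122    0.1329]
  [  0.1032    0.0637    1.0643    0.1044    0.0710    0.1131    0.1046    0.1340]
  [  0.1034    0.1555    0.0754    1.1401    0.0737    0.0817    0.1537    0.1338]
  [  0.1329    0.1022    0.0940    0.1330    1.0831    0.0809    0.1434    0.1542]
  [  0.1741    0.1434    0.0706    0.1721    0.0795    1.1623    0.1457    0.0973]
  [  0.1043    0.1546    0.0649    0.1294    0.1484    0.1217    1.1090    0.0651]
  [  0.1334    0.0704    0.0879    0.1335    0.0905    0.0707    0.0568    1.1290]
Total output x = L · d:
  x_0 = 1.1401·47 + 0.0599·53 + 0.1202·9 + 0.1324·53 + 0.1462·15 + 0.1102·16 + 0.1086·90 + 0.0745·56 = 82.7572
  x_1 = 0.1742·47 + 1.1131·53 + 0.1509·9 + 0.0904·53 + 0.1374·15 + 0.1307·16 + 0.1122·90 + 0.1329·56 = 95.0300
  x_2 = 0.1032·47 + 0.0637·53 + 1.0643·9 + 0.1044·53 + 0.0710·15 + 0.1131·16 + 0.1046·90 + 0.1340·56 = 43.1335
  x_3 = 0.1034·47 + 0.1555·53 + 0.0754·9 + 1.1401·53 + 0.0737·15 + 0.0817·16 + 0.1537·90 + 0.1338·56 = 97.9440
  x_4 = 0.1329·47 + 0.1022·53 + 0.0940·9 + 0.1330·53 + 1.0831·15 + 0.0809·16 + 0.1434·90 + 0.1542·56 = 58.6370
  x_5 = 0.1741·47 + 0.1434·53 + 0.0706·9 + 0.1721·53 + 0.0795·15 + 1.1623·16 + 0.1457·90 + 0.0973·56 = 63.8985
  x_6 = 0.1043·47 + 0.1546·53 + 0.0649·9 + 0.1294·53 + 0.1484·15 + 0.1217·16 + 1.1090·90 + 0.0651·56 = 128.1637
  x_7 = 0.1334·47 + 0.0704·53 + 0.0879·9 + 0.1335·53 + 0.0905·15 + 0.0707·16 + 0.0568·90 + 1.1290·56 = 88.6893
Output multipliers (column sums of L):
  Manufacturing: 2.0656
  Textiles: 1.8627
  Healthcare: 1.7281
  Mining: 2.0354
  Agriculture: 1.8299
  Transport: 1.8714
  Finance: 1.9339
  Chemicals: 1.9209

Manufacturing (2.0656)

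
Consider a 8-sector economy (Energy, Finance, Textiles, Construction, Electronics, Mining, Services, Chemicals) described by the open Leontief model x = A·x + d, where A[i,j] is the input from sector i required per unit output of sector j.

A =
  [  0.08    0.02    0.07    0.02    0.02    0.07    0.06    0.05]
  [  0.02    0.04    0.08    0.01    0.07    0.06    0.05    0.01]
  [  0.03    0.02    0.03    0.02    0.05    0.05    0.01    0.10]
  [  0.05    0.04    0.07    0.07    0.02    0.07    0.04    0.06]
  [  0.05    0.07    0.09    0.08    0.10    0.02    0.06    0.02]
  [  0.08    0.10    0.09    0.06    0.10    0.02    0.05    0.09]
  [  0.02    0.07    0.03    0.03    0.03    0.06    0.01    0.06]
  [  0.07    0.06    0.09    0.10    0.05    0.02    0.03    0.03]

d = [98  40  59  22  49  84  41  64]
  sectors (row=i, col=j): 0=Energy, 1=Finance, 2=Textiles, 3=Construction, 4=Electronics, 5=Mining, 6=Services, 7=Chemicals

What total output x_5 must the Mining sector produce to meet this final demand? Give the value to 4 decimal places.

Form M = I − A:
  [  0.92   -0.02   -0.07   -0.02   -0.02   -0.07   -0.06   -0.05]
  [ -0.02    0.96   -0.08   -0.01   -0.07   -0.06   -0.05   -0.01]
  [ -0.03   -0.02    0.97   -0.02   -0.05   -0.05   -0.01   -0.10]
  [ -0.05   -0.04   -0.07    0.93   -0.02   -0.07   -0.04   -0.06]
  [ -0.05   -0.07   -0.09   -0.08    0.90   -0.02   -0.06   -0.02]
  [ -0.08   -0.10   -0.09   -0.06   -0.10    0.98   -0.05   -0.09]
  [ -0.02   -0.07   -0.03   -0.03   -0.03   -0.06    0.99   -0.06]
  [ -0.07   -0.06   -0.09   -0.10   -0.05   -0.02   -0.03    0.97]
Leontief inverse L = M⁻¹:
  [  1.1149    0.0539    0.1138    0.0505    0.0553    0.1005    0.0846    0.0886]
  [  0.0471    1.0711    0.1182    0.0365    0.1059    0.0850    0.0716    0.0424]
  [  0.0598    0.0494    1.0701    0.0512    0.0818    0.0717    0.0314    0.1274]
  [  0.0869    0.0765    0.1187    1.1052    0.0583    0.1032    0.0668    0.1008]
  [  0.0877    0.1100    0.1443    0.1182    1.1453    0.0590    0.0914    0.0626]
  [  0.1278    0.1478    0.1580    0.1075    0.1546    1.0657    0.0885    0.1386]
  [  0.0471    0.0986    0.0691    0.0569    0.0623    0.0832    1.0315    0.0869]
  [  0.1065    0.0944    0.1399    0.1347    0.0883    0.0574    0.0588    1.0709]
Total output x = L · d:
  x_0 = 1.1149·98 + 0.0539·40 + 0.1138·59 + 0.0505·22 + 0.0553·49 + 0.1005·84 + 0.0846·41 + 0.0886·64 = 139.5317
  x_1 = 0.0471·98 + 1.0711·40 + 0.1182·59 + 0.0365·22 + 0.1059·49 + 0.0850·84 + 0.0716·41 + 0.0424·64 = 73.2146
  x_2 = 0.0598·98 + 0.0494·40 + 1.0701·59 + 0.0512·22 + 0.0818·49 + 0.0717·84 + 0.0314·41 + 0.1274·64 = 91.5726
  x_3 = 0.0869·98 + 0.0765·40 + 0.1187·59 + 1.1052·22 + 0.0583·49 + 0.1032·84 + 0.0668·41 + 0.1008·64 = 63.6100
  x_4 = 0.0877·98 + 0.1100·40 + 0.1443·59 + 0.1182·22 + 1.1453·49 + 0.0590·84 + 0.0914·41 + 0.0626·64 = 92.9380
  x_5 = 0.1278·98 + 0.1478·40 + 0.1580·59 + 0.1075·22 + 0.1546·49 + 1.0657·84 + 0.0885·41 + 0.1386·64 = 139.7170
  x_6 = 0.0471·98 + 0.0986·40 + 0.0691·59 + 0.0569·22 + 0.0623·49 + 0.0832·84 + 1.0315·41 + 0.0869·64 = 71.7916
  x_7 = 0.1065·98 + 0.0944·40 + 0.1399·59 + 0.1347·22 + 0.0883·49 + 0.0574·84 + 0.0588·41 + 1.0709·64 = 105.5233

139.7170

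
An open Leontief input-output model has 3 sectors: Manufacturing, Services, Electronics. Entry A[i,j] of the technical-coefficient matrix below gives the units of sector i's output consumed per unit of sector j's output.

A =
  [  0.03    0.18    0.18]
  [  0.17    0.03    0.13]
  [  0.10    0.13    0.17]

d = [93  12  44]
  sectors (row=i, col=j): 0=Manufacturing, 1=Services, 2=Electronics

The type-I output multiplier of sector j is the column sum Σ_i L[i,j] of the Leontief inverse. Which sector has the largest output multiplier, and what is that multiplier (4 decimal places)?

Form M = I − A:
  [  0.97   -0.18   -0.18]
  [ -0.17    0.97   -0.13]
  [ -0.10   -0.13    0.83]
Leontief inverse L = M⁻¹:
  [  1.1018    0.2416    0.2768]
  [  0.2154    1.1003    0.2190]
  [  0.1665    0.2014    1.2725]
Total output x = L · d:
  x_0 = 1.1018·93 + 0.2416·12 + 0.2768·44 = 117.5437
  x_1 = 0.2154·93 + 1.1003·12 + 0.2190·44 = 42.8743
  x_2 = 0.1665·93 + 0.2014·12 + 1.2725·44 = 73.8892
Output multipliers (column sums of L):
  Manufacturing: 1.4837
  Services: 1.5432
  Electronics: 1.7683

Electronics (1.7683)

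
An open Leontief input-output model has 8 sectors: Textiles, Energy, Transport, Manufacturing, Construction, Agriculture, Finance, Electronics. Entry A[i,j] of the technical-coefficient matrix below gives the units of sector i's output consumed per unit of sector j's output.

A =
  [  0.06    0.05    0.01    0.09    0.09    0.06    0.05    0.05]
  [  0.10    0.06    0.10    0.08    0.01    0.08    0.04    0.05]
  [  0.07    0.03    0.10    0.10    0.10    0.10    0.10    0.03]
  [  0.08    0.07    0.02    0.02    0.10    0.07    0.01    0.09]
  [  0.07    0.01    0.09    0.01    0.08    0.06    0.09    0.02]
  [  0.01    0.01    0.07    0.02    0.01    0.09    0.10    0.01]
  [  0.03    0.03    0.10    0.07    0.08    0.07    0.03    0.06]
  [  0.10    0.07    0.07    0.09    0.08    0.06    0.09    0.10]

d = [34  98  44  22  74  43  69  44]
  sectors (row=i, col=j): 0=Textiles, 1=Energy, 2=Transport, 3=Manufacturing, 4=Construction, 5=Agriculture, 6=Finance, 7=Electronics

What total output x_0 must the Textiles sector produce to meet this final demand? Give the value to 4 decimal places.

80.1549

Form M = I − A:
  [  0.94   -0.05   -0.01   -0.09   -0.09   -0.06   -0.05   -0.05]
  [ -0.10    0.94   -0.10   -0.08   -0.01   -0.08   -0.04   -0.05]
  [ -0.07   -0.03    0.90   -0.10   -0.10   -0.10   -0.10   -0.03]
  [ -0.08   -0.07   -0.02    0.98   -0.10   -0.07   -0.01   -0.09]
  [ -0.07   -0.01   -0.09   -0.01    0.92   -0.06   -0.09   -0.02]
  [ -0.01   -0.01   -0.07   -0.02   -0.01    0.91   -0.10   -0.01]
  [ -0.03   -0.03   -0.10   -0.07   -0.08   -0.07    0.97   -0.06]
  [ -0.10   -0.07   -0.07   -0.09   -0.08   -0.06   -0.09    0.90]
Leontief inverse L = M⁻¹:
  [  1.1156    0.0850    0.0686    0.1366    0.1510    0.1233    0.1050    0.0944]
  [  0.1637    1.1019    0.1674    0.1429    0.0814    0.1572    0.1057    0.1008]
  [  0.1411    0.0739    1.1847    0.1664    0.1866    0.1905    0.1791    0.0863]
  [  0.1383    0.1051    0.0818    1.0718    0.1594    0.1346    0.0720    0.1333]
  [  0.1172    0.0378    0.1512    0.0591    1.1407    0.1225    0.1475    0.0561]
  [  0.0409    0.0299    0.1172    0.0554    0.0509    1.1380    0.1414    0.0366]
  [  0.0881    0.0648    0.1661    0.1224    0.1464    0.1398    1.0942    0.1040]
  [  0.1834    0.1232    0.1588    0.1676    0.1730    0.1549    0.1730    1.1673]
Total output x = L · d:
  x_0 = 1.1156·34 + 0.0850·98 + 0.0686·44 + 0.1366·22 + 0.1510·74 + 0.1233·43 + 0.1050·69 + 0.0944·44 = 80.1549
  x_1 = 0.1637·34 + 1.1019·98 + 0.1674·44 + 0.1429·22 + 0.0814·74 + 0.1572·43 + 0.1057·69 + 0.1008·44 = 148.5747
  x_2 = 0.1411·34 + 0.0739·98 + 1.1847·44 + 0.1664·22 + 0.1866·74 + 0.1905·43 + 0.1791·69 + 0.0863·44 = 105.9776
  x_3 = 0.1383·34 + 0.1051·98 + 0.0818·44 + 1.0718·22 + 0.1594·74 + 0.1346·43 + 0.0720·69 + 0.1333·44 = 70.5944
  x_4 = 0.1172·34 + 0.0378·98 + 0.1512·44 + 0.0591·22 + 1.1407·74 + 0.1225·43 + 0.1475·69 + 0.0561·44 = 117.9626
  x_5 = 0.0409·34 + 0.0299·98 + 0.1172·44 + 0.0554·22 + 0.0509·74 + 1.1380·43 + 0.1414·69 + 0.0366·44 = 74.7706
  x_6 = 0.0881·34 + 0.0648·98 + 0.1661·44 + 0.1224·22 + 0.1464·74 + 0.1398·43 + 1.0942·69 + 0.1040·44 = 116.2651
  x_7 = 0.1834·34 + 0.1232·98 + 0.1588·44 + 0.1676·22 + 0.1730·74 + 0.1549·43 + 0.1730·69 + 1.1673·44 = 111.7497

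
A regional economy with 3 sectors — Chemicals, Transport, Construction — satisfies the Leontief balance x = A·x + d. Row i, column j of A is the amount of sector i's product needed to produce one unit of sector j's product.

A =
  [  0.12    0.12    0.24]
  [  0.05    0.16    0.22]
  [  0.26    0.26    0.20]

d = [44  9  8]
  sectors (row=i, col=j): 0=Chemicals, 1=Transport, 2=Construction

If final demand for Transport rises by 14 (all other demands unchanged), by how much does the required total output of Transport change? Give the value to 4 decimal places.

Form M = I − A:
  [  0.88   -0.12   -0.24]
  [ -0.05    0.84   -0.22]
  [ -0.26   -0.26    0.80]
Leontief inverse L = M⁻¹:
  [  1.2975    0.3343    0.4812]
  [  0.2051    1.3541    0.4339]
  [  0.4884    0.5487    1.5474]
Total output x = L · d:
  x_0 = 1.2975·44 + 0.3343·9 + 0.4812·8 = 63.9495
  x_1 = 0.2051·44 + 1.3541·9 + 0.4339·8 = 24.6843
  x_2 = 0.4884·44 + 0.5487·9 + 1.5474·8 = 38.8060
Δx_1 = L[1,1] · Δd_1 = 1.3541 · 14 = 18.9572

18.9572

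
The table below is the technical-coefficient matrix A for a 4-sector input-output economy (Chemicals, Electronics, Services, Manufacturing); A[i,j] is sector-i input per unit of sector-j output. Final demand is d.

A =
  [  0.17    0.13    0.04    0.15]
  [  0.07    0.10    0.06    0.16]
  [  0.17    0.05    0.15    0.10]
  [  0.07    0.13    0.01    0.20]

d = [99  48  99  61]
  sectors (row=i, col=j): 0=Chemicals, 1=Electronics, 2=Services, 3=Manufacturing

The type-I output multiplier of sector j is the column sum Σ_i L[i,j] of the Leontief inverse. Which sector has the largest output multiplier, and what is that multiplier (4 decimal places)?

Form M = I − A:
  [  0.83   -0.13   -0.04   -0.15]
  [ -0.07    0.90   -0.06   -0.16]
  [ -0.17   -0.05    0.85   -0.10]
  [ -0.07   -0.13   -0.01    0.80]
Leontief inverse L = M⁻¹:
  [  1.2651    0.2295    0.0792    0.2930]
  [  0.1413    1.1762    0.0929    0.2733]
  [  0.2775    0.1401    1.2021    0.2303]
  [  0.1371    0.2130    0.0370    1.3229]
Total output x = L · d:
  x_0 = 1.2651·99 + 0.2295·48 + 0.0792·99 + 0.2930·61 = 161.9700
  x_1 = 0.1413·99 + 1.1762·48 + 0.0929·99 + 0.2733·61 = 96.3104
  x_2 = 0.2775·99 + 0.1401·48 + 1.2021·99 + 0.2303·61 = 167.2550
  x_3 = 0.1371·99 + 0.2130·48 + 0.0370·99 + 1.3229·61 = 108.1635
Output multipliers (column sums of L):
  Chemicals: 1.8210
  Electronics: 1.7587
  Services: 1.4112
  Manufacturing: 2.1196

Manufacturing (2.1196)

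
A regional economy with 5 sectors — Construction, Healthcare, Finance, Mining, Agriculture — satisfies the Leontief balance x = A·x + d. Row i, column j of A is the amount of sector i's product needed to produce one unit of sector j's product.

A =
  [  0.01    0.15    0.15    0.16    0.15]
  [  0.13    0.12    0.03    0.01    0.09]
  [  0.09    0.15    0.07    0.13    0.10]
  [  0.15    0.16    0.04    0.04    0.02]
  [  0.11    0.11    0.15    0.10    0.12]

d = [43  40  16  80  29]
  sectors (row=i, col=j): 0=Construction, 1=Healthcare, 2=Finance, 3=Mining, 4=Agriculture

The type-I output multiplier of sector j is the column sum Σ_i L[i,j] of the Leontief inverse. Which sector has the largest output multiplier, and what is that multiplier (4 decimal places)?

Healthcare (2.3799)

Form M = I − A:
  [  0.99   -0.15   -0.15   -0.16   -0.15]
  [ -0.13    0.88   -0.03   -0.01   -0.09]
  [ -0.09   -0.15    0.93   -0.13   -0.10]
  [ -0.15   -0.16   -0.04    0.96   -0.02]
  [ -0.11   -0.11   -0.15   -0.10    0.88]
Leontief inverse L = M⁻¹:
  [  1.1415    0.3155    0.2473    0.2542    0.2607]
  [  0.2012    1.2241    0.1032    0.0783    0.1730]
  [  0.1988    0.2953    1.1584    0.2140    0.2006]
  [  0.2249    0.2713    0.1094    1.1076    0.1037]
  [  0.2273    0.2736    0.2537    0.2039    1.2366]
Total output x = L · d:
  x_0 = 1.1415·43 + 0.3155·40 + 0.2473·16 + 0.2542·80 + 0.2607·29 = 93.5568
  x_1 = 0.2012·43 + 1.2241·40 + 0.1032·16 + 0.0783·80 + 0.1730·29 = 70.5473
  x_2 = 0.1988·43 + 0.2953·40 + 1.1584·16 + 0.2140·80 + 0.2006·29 = 61.8308
  x_3 = 0.2249·43 + 0.2713·40 + 0.1094·16 + 1.1076·80 + 0.1037·29 = 113.8888
  x_4 = 0.2273·43 + 0.2736·40 + 0.2537·16 + 0.2039·80 + 1.2366·29 = 76.9488
Output multipliers (column sums of L):
  Construction: 1.9937
  Healthcare: 2.3799
  Finance: 1.8720
  Mining: 1.8579
  Agriculture: 1.9745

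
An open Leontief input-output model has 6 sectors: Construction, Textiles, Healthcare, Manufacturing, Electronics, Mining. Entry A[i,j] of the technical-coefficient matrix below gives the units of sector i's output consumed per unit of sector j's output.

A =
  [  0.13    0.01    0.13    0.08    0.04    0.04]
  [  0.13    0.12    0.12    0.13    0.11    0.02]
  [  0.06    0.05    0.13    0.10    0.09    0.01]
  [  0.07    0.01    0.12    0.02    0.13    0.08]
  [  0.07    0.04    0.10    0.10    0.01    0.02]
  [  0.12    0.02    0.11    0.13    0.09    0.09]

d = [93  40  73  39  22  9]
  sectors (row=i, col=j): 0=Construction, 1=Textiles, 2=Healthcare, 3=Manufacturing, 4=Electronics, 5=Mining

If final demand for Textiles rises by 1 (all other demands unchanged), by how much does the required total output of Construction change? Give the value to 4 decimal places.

Form M = I − A:
  [  0.87   -0.01   -0.13   -0.08   -0.04   -0.04]
  [ -0.13    0.88   -0.12   -0.13   -0.11   -0.02]
  [ -0.06   -0.05    0.87   -0.10   -0.09   -0.01]
  [ -0.07   -0.01   -0.12    0.98   -0.13   -0.08]
  [ -0.07   -0.04   -0.10   -0.10    0.99   -0.02]
  [ -0.12   -0.02   -0.11   -0.13   -0.09    0.91]
Leontief inverse L = M⁻¹:
  [  1.1993    0.0341    0.2241    0.1447    0.0980    0.0708]
  [  0.2353    1.1668    0.2585    0.2290    0.1985    0.0633]
  [  0.1274    0.0807    1.2248    0.1666    0.1509    0.0388]
  [  0.1375    0.0367    0.2108    1.0910    0.1820    0.1091]
  [  0.1253    0.0624    0.1760    0.1509    1.0620    0.0454]
  [  0.2108    0.0513    0.2308    0.2150    0.1666    1.1344]
Total output x = L · d:
  x_0 = 1.1993·93 + 0.0341·40 + 0.2241·73 + 0.1447·39 + 0.0980·22 + 0.0708·9 = 137.6888
  x_1 = 0.2353·93 + 1.1668·40 + 0.2585·73 + 0.2290·39 + 0.1985·22 + 0.0633·9 = 101.2942
  x_2 = 0.1274·93 + 0.0807·40 + 1.2248·73 + 0.1666·39 + 0.1509·22 + 0.0388·9 = 114.6558
  x_3 = 0.1375·93 + 0.0367·40 + 0.2108·73 + 1.0910·39 + 0.1820·22 + 0.1091·9 = 77.1796
  x_4 = 0.1253·93 + 0.0624·40 + 0.1760·73 + 0.1509·39 + 1.0620·22 + 0.0454·9 = 56.6553
  x_5 = 0.2108·93 + 0.0513·40 + 0.2308·73 + 0.2150·39 + 0.1666·22 + 1.1344·9 = 60.7615
Δx_0 = L[0,1] · Δd_1 = 0.0341 · 1 = 0.0341

0.0341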